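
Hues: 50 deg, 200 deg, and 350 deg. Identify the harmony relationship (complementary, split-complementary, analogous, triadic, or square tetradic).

split-complementary

Sort the hues: 50°, 200°, 350°.
Successive gaps around the wheel: 150°, 150°, 60°.
Two 150° gaps and one 60° gap — a base hue opposite a pair of accents 30° either side of its complement — is the split-complementary pattern.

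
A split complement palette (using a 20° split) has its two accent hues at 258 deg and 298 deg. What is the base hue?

98°

The accents sit 20° either side of the complement, so the complement is their short-arc midpoint on the wheel.
Short-arc midpoint of 258° and 298°: 278°.
Base is 180° from the complement: 278 − 180 = 98°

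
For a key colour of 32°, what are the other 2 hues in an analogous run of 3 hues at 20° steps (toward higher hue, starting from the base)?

52° and 72°

Analogous hues sit every 20° along the wheel.
32 + 20 = 52°
32 + 40 = 72°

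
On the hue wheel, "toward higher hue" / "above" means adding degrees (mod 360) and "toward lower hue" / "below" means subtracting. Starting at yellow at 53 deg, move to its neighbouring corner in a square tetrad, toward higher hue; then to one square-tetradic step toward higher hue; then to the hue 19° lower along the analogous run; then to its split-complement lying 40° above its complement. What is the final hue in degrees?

53 + 90 = 143°   (square ↑)
143 + 90 = 233°   (square ↑)
233 − 19 = 214°   (analog 19° ↓)
214 + 220 = 434 → 434 − 360 = 74°   (split-comp 40° ↑)

74°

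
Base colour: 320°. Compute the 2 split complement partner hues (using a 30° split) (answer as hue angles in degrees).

Complement of 320°: 320 + 180 = 500 → 500 − 360 = 140°
140 − 30 = 110°
140 + 30 = 170°

110° and 170°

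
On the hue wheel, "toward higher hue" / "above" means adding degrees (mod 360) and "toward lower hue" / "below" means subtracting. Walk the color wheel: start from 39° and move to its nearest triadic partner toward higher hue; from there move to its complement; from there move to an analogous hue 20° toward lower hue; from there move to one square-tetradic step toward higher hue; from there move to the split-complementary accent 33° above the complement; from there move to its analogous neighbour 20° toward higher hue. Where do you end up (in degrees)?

282°

+120° (triadic ↑): 39 + 120 = 159°
+180° (complement): 159 + 180 = 339°
−20° (analog 20° ↓): 339 − 20 = 319°
+90° (square ↑): 319 + 90 = 409 → 409 − 360 = 49°
+213° (split-comp 33° ↑): 49 + 213 = 262°
+20° (analog 20° ↑): 262 + 20 = 282°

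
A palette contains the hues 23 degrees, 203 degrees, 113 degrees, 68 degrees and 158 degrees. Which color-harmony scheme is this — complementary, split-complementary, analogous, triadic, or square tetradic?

analogous

Sort the hues: 23°, 68°, 113°, 158°, 203°.
Successive gaps around the wheel: 45°, 45°, 45°, 45°, 180°.
A run of hues at equal small steps (45°) with one large closing gap is an analogous group.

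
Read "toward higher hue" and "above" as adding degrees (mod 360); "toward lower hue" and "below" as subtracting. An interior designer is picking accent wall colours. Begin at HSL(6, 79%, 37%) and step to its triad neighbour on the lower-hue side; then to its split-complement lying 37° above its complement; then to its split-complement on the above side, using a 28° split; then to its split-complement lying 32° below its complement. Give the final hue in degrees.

99°

triadic ↓ −120°: 6 − 120 = -114 → -114 + 360 = 246°
split-comp 37° ↑ +217°: 246 + 217 = 463 → 463 − 360 = 103°
split-comp 28° ↑ +208°: 103 + 208 = 311°
split-comp 32° ↓ +148°: 311 + 148 = 459 → 459 − 360 = 99°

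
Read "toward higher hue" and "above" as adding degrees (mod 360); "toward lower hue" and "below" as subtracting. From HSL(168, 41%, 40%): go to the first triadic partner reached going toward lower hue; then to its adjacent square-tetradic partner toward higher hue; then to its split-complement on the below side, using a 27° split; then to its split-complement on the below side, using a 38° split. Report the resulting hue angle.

triadic ↓ −120°: 168 − 120 = 48°
square ↑ +90°: 48 + 90 = 138°
split-comp 27° ↓ +153°: 138 + 153 = 291°
split-comp 38° ↓ +142°: 291 + 142 = 433 → 433 − 360 = 73°

73°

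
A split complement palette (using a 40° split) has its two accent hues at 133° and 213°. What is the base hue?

353°

The accents sit 40° either side of the complement, so the complement is their short-arc midpoint on the wheel.
Short-arc midpoint of 133° and 213°: 173°.
Base is 180° from the complement: 173 − 180 = -7 → -7 + 360 = 353°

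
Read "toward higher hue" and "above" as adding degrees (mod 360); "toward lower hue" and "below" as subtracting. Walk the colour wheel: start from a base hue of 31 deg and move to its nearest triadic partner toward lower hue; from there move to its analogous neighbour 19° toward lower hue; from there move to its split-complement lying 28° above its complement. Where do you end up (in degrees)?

100°

−120° (triadic ↓): 31 − 120 = -89 → -89 + 360 = 271°
−19° (analog 19° ↓): 271 − 19 = 252°
+208° (split-comp 28° ↑): 252 + 208 = 460 → 460 − 360 = 100°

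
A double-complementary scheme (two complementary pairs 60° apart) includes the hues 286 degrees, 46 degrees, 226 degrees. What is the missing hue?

106°

A rectangular tetradic uses two complementary pairs 60° apart: offsets 0°, 60°, 180°, 240°.
Among {46°, 226°, 286°}, 226° and 46° are a 180° pair.
The remaining hue 286° needs its own complement: 286 + 180 = 466 → 466 − 360 = 106°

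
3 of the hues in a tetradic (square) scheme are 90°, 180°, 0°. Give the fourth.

A square tetradic scheme places four hues every 90°.
The full set through 0° is {0°, 90°, 180°, 270°}.
Given {0°, 90°, 180°}, the missing hue is 270°.

270°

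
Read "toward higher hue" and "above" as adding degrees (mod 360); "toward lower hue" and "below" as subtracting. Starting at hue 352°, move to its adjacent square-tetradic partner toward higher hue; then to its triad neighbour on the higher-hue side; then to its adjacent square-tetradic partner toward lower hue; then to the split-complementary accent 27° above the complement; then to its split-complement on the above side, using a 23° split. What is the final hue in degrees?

square ↑ +90°: 352 + 90 = 442 → 442 − 360 = 82°
triadic ↑ +120°: 82 + 120 = 202°
square ↓ −90°: 202 − 90 = 112°
split-comp 27° ↑ +207°: 112 + 207 = 319°
split-comp 23° ↑ +203°: 319 + 203 = 522 → 522 − 360 = 162°

162°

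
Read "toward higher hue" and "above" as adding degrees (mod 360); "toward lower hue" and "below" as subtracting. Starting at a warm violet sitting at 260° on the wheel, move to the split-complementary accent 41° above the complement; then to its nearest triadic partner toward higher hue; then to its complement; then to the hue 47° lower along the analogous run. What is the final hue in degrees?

split-comp 41° ↑ +221°: 260 + 221 = 481 → 481 − 360 = 121°
triadic ↑ +120°: 121 + 120 = 241°
complement +180°: 241 + 180 = 421 → 421 − 360 = 61°
analog 47° ↓ −47°: 61 − 47 = 14°

14°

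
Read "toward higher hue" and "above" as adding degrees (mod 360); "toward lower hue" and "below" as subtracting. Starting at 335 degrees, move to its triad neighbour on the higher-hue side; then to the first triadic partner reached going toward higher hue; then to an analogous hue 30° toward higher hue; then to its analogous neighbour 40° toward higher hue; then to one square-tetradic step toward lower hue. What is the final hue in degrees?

+120° (triadic ↑): 335 + 120 = 455 → 455 − 360 = 95°
+120° (triadic ↑): 95 + 120 = 215°
+30° (analog 30° ↑): 215 + 30 = 245°
+40° (analog 40° ↑): 245 + 40 = 285°
−90° (square ↓): 285 − 90 = 195°

195°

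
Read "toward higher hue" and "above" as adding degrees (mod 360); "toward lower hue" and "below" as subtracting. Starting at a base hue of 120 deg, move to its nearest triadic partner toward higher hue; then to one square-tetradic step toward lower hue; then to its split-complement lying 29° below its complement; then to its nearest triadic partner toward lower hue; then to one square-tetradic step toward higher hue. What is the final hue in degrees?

271°

+120° (triadic ↑): 120 + 120 = 240°
−90° (square ↓): 240 − 90 = 150°
+151° (split-comp 29° ↓): 150 + 151 = 301°
−120° (triadic ↓): 301 − 120 = 181°
+90° (square ↑): 181 + 90 = 271°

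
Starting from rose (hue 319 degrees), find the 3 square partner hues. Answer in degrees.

A square tetradic scheme places four hues every 90°.
319 + 90 = 409 → 409 − 360 = 49°
319 + 180 = 499 → 499 − 360 = 139°
319 + 270 = 589 → 589 − 360 = 229°

49°, 139° and 229°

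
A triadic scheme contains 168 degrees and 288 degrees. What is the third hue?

A triad spaces three hues 120° apart.
The full set is {48°, 168°, 288°}.

48°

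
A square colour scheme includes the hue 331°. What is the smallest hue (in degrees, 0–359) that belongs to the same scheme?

A square tetradic scheme places four hues every 90°.
The full set through 331° is {61°, 151°, 241°, 331°}.

61°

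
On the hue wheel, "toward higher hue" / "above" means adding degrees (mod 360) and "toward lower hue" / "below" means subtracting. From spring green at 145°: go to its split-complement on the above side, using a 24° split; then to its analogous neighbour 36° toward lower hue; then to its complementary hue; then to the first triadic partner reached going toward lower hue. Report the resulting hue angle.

13°

+204° (split-comp 24° ↑): 145 + 204 = 349°
−36° (analog 36° ↓): 349 − 36 = 313°
+180° (complement): 313 + 180 = 493 → 493 − 360 = 133°
−120° (triadic ↓): 133 − 120 = 13°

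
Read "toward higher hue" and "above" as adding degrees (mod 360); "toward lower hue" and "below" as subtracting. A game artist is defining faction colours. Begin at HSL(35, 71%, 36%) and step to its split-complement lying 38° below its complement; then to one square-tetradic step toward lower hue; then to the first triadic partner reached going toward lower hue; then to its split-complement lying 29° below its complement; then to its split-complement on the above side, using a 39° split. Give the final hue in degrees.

+142° (split-comp 38° ↓): 35 + 142 = 177°
−90° (square ↓): 177 − 90 = 87°
−120° (triadic ↓): 87 − 120 = -33 → -33 + 360 = 327°
+151° (split-comp 29° ↓): 327 + 151 = 478 → 478 − 360 = 118°
+219° (split-comp 39° ↑): 118 + 219 = 337°

337°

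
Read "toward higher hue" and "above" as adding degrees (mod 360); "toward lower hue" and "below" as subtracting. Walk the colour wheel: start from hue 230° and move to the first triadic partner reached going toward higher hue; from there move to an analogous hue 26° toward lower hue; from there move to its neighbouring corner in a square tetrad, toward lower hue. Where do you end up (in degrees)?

234°

230 + 120 = 350°   (triadic ↑)
350 − 26 = 324°   (analog 26° ↓)
324 − 90 = 234°   (square ↓)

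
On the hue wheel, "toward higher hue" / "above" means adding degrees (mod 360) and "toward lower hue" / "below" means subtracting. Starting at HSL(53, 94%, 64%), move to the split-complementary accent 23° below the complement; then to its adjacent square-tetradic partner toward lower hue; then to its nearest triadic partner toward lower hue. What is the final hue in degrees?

+157° (split-comp 23° ↓): 53 + 157 = 210°
−90° (square ↓): 210 − 90 = 120°
−120° (triadic ↓): 120 − 120 = 0°

0°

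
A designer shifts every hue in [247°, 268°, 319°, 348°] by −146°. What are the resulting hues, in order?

101°, 122°, 173°, 202°

247 − 146 = 101°
268 − 146 = 122°
319 − 146 = 173°
348 − 146 = 202°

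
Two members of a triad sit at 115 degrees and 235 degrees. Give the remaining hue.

355°

A triad spaces three hues 120° apart.
The full set is {115°, 235°, 355°}.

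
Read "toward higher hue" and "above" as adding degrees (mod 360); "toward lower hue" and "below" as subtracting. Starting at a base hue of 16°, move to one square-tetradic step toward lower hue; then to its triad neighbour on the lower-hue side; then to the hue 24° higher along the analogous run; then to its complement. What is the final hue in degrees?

16 − 90 = -74 → -74 + 360 = 286°   (square ↓)
286 − 120 = 166°   (triadic ↓)
166 + 24 = 190°   (analog 24° ↑)
190 + 180 = 370 → 370 − 360 = 10°   (complement)

10°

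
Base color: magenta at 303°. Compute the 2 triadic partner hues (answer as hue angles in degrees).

A triad places three hues 120° apart.
303 + 120 = 423 → 423 − 360 = 63°
303 + 240 = 543 → 543 − 360 = 183°

63° and 183°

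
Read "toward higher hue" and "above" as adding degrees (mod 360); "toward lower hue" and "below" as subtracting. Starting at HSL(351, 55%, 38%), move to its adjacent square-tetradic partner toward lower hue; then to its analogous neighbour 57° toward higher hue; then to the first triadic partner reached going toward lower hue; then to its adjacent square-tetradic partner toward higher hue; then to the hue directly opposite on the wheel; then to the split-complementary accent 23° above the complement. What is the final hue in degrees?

351 − 90 = 261°   (square ↓)
261 + 57 = 318°   (analog 57° ↑)
318 − 120 = 198°   (triadic ↓)
198 + 90 = 288°   (square ↑)
288 + 180 = 468 → 468 − 360 = 108°   (complement)
108 + 203 = 311°   (split-comp 23° ↑)

311°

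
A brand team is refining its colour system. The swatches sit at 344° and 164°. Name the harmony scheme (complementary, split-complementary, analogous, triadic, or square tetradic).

complementary

Sort the hues: 164°, 344°.
Successive gaps around the wheel: 180°, 180°.
Two hues 180° apart are complementary.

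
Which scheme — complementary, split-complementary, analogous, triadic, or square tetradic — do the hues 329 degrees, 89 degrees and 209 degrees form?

Sort the hues: 89°, 209°, 329°.
Successive gaps around the wheel: 120°, 120°, 120°.
Three hues equally spaced 120° apart form a triad.

triadic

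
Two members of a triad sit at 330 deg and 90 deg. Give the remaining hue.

A triad spaces three hues 120° apart.
The full set is {90°, 210°, 330°}.

210°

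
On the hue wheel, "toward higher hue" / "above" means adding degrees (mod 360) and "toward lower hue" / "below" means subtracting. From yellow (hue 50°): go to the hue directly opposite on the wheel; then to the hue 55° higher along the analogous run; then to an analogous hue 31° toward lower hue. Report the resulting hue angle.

+180° (complement): 50 + 180 = 230°
+55° (analog 55° ↑): 230 + 55 = 285°
−31° (analog 31° ↓): 285 − 31 = 254°

254°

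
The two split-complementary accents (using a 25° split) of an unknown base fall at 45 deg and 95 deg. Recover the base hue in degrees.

The accents sit 25° either side of the complement, so the complement is their short-arc midpoint on the wheel.
Short-arc midpoint of 45° and 95°: 70°.
Base is 180° from the complement: 70 − 180 = -110 → -110 + 360 = 250°

250°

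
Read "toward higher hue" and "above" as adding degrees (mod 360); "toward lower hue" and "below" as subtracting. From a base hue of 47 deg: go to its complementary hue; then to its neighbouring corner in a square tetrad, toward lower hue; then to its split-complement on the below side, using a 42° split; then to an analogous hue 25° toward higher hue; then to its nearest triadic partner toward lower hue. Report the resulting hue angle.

+180° (complement): 47 + 180 = 227°
−90° (square ↓): 227 − 90 = 137°
+138° (split-comp 42° ↓): 137 + 138 = 275°
+25° (analog 25° ↑): 275 + 25 = 300°
−120° (triadic ↓): 300 − 120 = 180°

180°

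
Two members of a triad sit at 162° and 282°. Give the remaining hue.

A triad spaces three hues 120° apart.
The full set is {42°, 162°, 282°}.

42°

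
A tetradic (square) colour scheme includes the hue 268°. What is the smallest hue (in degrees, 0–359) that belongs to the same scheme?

88°

A square tetradic scheme places four hues every 90°.
The full set through 268° is {88°, 178°, 268°, 358°}.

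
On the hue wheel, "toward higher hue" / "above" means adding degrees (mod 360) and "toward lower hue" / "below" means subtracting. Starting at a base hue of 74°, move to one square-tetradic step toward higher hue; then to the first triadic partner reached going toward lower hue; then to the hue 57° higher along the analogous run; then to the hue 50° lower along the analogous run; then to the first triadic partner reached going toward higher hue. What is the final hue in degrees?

74 + 90 = 164°   (square ↑)
164 − 120 = 44°   (triadic ↓)
44 + 57 = 101°   (analog 57° ↑)
101 − 50 = 51°   (analog 50° ↓)
51 + 120 = 171°   (triadic ↑)

171°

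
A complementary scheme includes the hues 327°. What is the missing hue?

147°

The complement sits 180° across the wheel.
The full set through 327° is {147°, 327°}.
Given {327°}, the missing hue is 147°.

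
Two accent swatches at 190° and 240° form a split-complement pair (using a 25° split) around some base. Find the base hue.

35°

The accents sit 25° either side of the complement, so the complement is their short-arc midpoint on the wheel.
Short-arc midpoint of 190° and 240°: 215°.
Base is 180° from the complement: 215 − 180 = 35°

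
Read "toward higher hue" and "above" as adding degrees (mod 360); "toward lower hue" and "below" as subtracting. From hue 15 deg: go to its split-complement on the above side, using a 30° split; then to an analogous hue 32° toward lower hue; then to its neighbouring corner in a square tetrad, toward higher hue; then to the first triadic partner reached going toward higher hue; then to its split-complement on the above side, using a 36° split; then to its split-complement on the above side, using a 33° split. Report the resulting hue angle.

split-comp 30° ↑ +210°: 15 + 210 = 225°
analog 32° ↓ −32°: 225 − 32 = 193°
square ↑ +90°: 193 + 90 = 283°
triadic ↑ +120°: 283 + 120 = 403 → 403 − 360 = 43°
split-comp 36° ↑ +216°: 43 + 216 = 259°
split-comp 33° ↑ +213°: 259 + 213 = 472 → 472 − 360 = 112°

112°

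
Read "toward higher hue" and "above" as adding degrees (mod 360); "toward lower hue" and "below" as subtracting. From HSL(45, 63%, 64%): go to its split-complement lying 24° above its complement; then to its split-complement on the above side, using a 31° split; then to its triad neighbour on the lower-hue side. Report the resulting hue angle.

340°

+204° (split-comp 24° ↑): 45 + 204 = 249°
+211° (split-comp 31° ↑): 249 + 211 = 460 → 460 − 360 = 100°
−120° (triadic ↓): 100 − 120 = -20 → -20 + 360 = 340°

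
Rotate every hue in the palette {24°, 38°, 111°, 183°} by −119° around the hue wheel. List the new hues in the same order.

265°, 279°, 352°, 64°

24 − 119 = -95 → -95 + 360 = 265°
38 − 119 = -81 → -81 + 360 = 279°
111 − 119 = -8 → -8 + 360 = 352°
183 − 119 = 64°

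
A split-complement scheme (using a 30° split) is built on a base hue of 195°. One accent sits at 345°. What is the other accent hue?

Split-complementary hues sit 30° either side of the complement.
Complement of the base 195°: 195 + 180 = 375 → 375 − 360 = 15°
The given accent 345° is 30° one side of 15°; the other accent sits 30° the other side: 15 + 30 = 45°

45°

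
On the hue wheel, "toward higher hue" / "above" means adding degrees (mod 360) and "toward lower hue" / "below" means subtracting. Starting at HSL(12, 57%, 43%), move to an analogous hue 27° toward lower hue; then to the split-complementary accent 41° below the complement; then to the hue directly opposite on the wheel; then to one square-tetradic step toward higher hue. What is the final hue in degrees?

analog 27° ↓ −27°: 12 − 27 = -15 → -15 + 360 = 345°
split-comp 41° ↓ +139°: 345 + 139 = 484 → 484 − 360 = 124°
complement +180°: 124 + 180 = 304°
square ↑ +90°: 304 + 90 = 394 → 394 − 360 = 34°

34°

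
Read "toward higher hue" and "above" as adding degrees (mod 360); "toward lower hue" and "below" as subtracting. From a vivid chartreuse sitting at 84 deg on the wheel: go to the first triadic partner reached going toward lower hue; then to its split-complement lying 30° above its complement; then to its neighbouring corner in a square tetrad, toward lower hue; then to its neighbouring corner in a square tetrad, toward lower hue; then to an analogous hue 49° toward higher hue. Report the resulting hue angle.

−120° (triadic ↓): 84 − 120 = -36 → -36 + 360 = 324°
+210° (split-comp 30° ↑): 324 + 210 = 534 → 534 − 360 = 174°
−90° (square ↓): 174 − 90 = 84°
−90° (square ↓): 84 − 90 = -6 → -6 + 360 = 354°
+49° (analog 49° ↑): 354 + 49 = 403 → 403 − 360 = 43°

43°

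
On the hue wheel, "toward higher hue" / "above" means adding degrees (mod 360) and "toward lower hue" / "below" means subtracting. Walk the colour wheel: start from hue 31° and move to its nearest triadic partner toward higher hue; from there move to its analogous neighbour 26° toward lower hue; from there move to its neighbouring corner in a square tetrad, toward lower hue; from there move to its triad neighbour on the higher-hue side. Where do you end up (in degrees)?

triadic ↑ +120°: 31 + 120 = 151°
analog 26° ↓ −26°: 151 − 26 = 125°
square ↓ −90°: 125 − 90 = 35°
triadic ↑ +120°: 35 + 120 = 155°

155°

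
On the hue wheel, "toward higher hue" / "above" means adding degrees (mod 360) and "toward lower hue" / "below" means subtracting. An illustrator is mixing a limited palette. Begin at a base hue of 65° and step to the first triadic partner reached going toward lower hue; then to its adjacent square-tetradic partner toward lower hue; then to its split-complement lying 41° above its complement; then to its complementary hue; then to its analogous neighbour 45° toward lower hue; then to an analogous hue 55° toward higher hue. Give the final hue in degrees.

−120° (triadic ↓): 65 − 120 = -55 → -55 + 360 = 305°
−90° (square ↓): 305 − 90 = 215°
+221° (split-comp 41° ↑): 215 + 221 = 436 → 436 − 360 = 76°
+180° (complement): 76 + 180 = 256°
−45° (analog 45° ↓): 256 − 45 = 211°
+55° (analog 55° ↑): 211 + 55 = 266°

266°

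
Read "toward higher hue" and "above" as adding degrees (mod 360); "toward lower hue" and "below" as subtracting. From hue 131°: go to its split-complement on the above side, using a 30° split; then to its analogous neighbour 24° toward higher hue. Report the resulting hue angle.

131 + 210 = 341°   (split-comp 30° ↑)
341 + 24 = 365 → 365 − 360 = 5°   (analog 24° ↑)

5°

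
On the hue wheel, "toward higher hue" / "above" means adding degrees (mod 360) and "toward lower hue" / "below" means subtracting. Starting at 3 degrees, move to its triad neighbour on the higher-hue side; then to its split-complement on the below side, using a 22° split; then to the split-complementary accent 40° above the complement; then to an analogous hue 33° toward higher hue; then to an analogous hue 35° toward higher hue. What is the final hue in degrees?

3 + 120 = 123°   (triadic ↑)
123 + 158 = 281°   (split-comp 22° ↓)
281 + 220 = 501 → 501 − 360 = 141°   (split-comp 40° ↑)
141 + 33 = 174°   (analog 33° ↑)
174 + 35 = 209°   (analog 35° ↑)

209°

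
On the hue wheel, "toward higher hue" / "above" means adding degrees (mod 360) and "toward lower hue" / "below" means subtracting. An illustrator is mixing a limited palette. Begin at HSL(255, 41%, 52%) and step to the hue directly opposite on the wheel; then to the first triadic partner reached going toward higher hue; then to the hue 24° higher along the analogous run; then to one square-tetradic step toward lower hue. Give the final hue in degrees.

+180° (complement): 255 + 180 = 435 → 435 − 360 = 75°
+120° (triadic ↑): 75 + 120 = 195°
+24° (analog 24° ↑): 195 + 24 = 219°
−90° (square ↓): 219 − 90 = 129°

129°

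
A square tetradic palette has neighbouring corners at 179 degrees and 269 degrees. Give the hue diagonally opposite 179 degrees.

A square tetradic scheme places four hues 90° apart; opposite corners are 180° apart.
179 + 180 = 359°

359°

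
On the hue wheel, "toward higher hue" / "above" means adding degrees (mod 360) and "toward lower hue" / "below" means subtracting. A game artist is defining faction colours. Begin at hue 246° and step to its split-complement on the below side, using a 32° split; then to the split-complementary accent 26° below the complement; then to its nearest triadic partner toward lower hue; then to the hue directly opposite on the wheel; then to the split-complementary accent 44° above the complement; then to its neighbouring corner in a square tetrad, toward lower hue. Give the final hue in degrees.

split-comp 32° ↓ +148°: 246 + 148 = 394 → 394 − 360 = 34°
split-comp 26° ↓ +154°: 34 + 154 = 188°
triadic ↓ −120°: 188 − 120 = 68°
complement +180°: 68 + 180 = 248°
split-comp 44° ↑ +224°: 248 + 224 = 472 → 472 − 360 = 112°
square ↓ −90°: 112 − 90 = 22°

22°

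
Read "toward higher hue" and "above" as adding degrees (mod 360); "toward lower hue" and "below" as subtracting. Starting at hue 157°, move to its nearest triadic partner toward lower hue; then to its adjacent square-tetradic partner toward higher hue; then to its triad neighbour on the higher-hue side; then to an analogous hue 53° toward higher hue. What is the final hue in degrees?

triadic ↓ −120°: 157 − 120 = 37°
square ↑ +90°: 37 + 90 = 127°
triadic ↑ +120°: 127 + 120 = 247°
analog 53° ↑ +53°: 247 + 53 = 300°

300°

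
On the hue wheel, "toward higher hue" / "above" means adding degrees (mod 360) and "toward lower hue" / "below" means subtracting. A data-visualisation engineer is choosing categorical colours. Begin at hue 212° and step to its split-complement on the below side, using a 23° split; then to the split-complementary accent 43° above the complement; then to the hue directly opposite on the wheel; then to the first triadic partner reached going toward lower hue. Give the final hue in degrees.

292°

split-comp 23° ↓ +157°: 212 + 157 = 369 → 369 − 360 = 9°
split-comp 43° ↑ +223°: 9 + 223 = 232°
complement +180°: 232 + 180 = 412 → 412 − 360 = 52°
triadic ↓ −120°: 52 − 120 = -68 → -68 + 360 = 292°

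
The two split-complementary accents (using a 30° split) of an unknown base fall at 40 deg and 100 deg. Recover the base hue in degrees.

250°

The accents sit 30° either side of the complement, so the complement is their short-arc midpoint on the wheel.
Short-arc midpoint of 40° and 100°: 70°.
Base is 180° from the complement: 70 − 180 = -110 → -110 + 360 = 250°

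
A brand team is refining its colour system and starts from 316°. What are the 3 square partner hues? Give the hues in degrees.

46°, 136°, 226°

A square tetradic scheme places four hues every 90°.
316 + 90 = 406 → 406 − 360 = 46°
316 + 180 = 496 → 496 − 360 = 136°
316 + 270 = 586 → 586 − 360 = 226°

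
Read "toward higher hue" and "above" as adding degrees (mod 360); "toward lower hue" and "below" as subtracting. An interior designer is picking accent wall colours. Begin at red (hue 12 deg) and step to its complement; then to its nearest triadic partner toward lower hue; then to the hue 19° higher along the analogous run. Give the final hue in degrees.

91°

+180° (complement): 12 + 180 = 192°
−120° (triadic ↓): 192 − 120 = 72°
+19° (analog 19° ↑): 72 + 19 = 91°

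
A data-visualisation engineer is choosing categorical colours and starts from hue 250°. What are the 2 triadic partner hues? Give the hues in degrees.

A triad places three hues 120° apart.
250 + 120 = 370 → 370 − 360 = 10°
250 + 240 = 490 → 490 − 360 = 130°

10° and 130°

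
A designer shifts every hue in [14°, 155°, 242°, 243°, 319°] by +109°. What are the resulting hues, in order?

14 + 109 = 123°
155 + 109 = 264°
242 + 109 = 351°
243 + 109 = 352°
319 + 109 = 428 → 428 − 360 = 68°

123°, 264°, 351°, 352°, 68°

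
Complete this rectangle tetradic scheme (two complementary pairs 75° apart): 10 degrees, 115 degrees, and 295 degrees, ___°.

190°

A rectangular tetradic uses two complementary pairs 75° apart: offsets 0°, 75°, 180°, 255°.
Among {10°, 115°, 295°}, 115° and 295° are a 180° pair.
The remaining hue 10° needs its own complement: 10 + 180 = 190°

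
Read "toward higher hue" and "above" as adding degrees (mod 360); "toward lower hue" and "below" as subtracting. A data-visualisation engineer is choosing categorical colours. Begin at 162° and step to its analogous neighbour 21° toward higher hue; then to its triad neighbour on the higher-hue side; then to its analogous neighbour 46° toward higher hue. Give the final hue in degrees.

analog 21° ↑ +21°: 162 + 21 = 183°
triadic ↑ +120°: 183 + 120 = 303°
analog 46° ↑ +46°: 303 + 46 = 349°

349°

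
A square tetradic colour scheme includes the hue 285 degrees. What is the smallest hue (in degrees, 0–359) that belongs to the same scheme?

15°

A square tetradic scheme places four hues every 90°.
The full set through 285° is {15°, 105°, 195°, 285°}.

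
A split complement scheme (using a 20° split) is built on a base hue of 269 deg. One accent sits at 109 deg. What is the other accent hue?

Split-complementary hues sit 20° either side of the complement.
Complement of the base 269°: 269 + 180 = 449 → 449 − 360 = 89°
The given accent 109° is 20° one side of 89°; the other accent sits 20° the other side: 89 − 20 = 69°

69°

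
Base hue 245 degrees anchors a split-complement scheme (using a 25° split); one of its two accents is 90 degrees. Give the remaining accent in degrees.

40°

Split-complementary hues sit 25° either side of the complement.
Complement of the base 245°: 245 + 180 = 425 → 425 − 360 = 65°
The given accent 90° is 25° one side of 65°; the other accent sits 25° the other side: 65 − 25 = 40°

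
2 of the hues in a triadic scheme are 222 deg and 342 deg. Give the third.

A triad places three hues 120° apart.
The full set through 222° is {102°, 222°, 342°}.
Given {222°, 342°}, the missing hue is 102°.

102°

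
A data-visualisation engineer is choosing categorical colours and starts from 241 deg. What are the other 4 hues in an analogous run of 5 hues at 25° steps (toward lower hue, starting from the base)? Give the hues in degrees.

Analogous hues sit every 25° along the wheel.
241 − 25 = 216°
241 − 50 = 191°
241 − 75 = 166°
241 − 100 = 141°

216°, 191°, 166°, and 141°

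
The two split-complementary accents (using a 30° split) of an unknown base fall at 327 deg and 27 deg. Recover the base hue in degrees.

177°

The accents sit 30° either side of the complement, so the complement is their short-arc midpoint on the wheel.
Short-arc midpoint of 327° and 27°: 357°.
Base is 180° from the complement: 357 − 180 = 177°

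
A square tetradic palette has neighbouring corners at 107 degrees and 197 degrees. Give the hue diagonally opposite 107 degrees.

A square tetradic scheme places four hues 90° apart; opposite corners are 180° apart.
107 + 180 = 287°

287°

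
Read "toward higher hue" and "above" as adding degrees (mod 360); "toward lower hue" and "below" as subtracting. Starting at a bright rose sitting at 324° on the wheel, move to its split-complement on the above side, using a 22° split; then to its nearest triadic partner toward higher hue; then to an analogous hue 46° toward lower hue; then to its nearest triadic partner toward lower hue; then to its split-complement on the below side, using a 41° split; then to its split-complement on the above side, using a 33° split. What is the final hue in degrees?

+202° (split-comp 22° ↑): 324 + 202 = 526 → 526 − 360 = 166°
+120° (triadic ↑): 166 + 120 = 286°
−46° (analog 46° ↓): 286 − 46 = 240°
−120° (triadic ↓): 240 − 120 = 120°
+139° (split-comp 41° ↓): 120 + 139 = 259°
+213° (split-comp 33° ↑): 259 + 213 = 472 → 472 − 360 = 112°

112°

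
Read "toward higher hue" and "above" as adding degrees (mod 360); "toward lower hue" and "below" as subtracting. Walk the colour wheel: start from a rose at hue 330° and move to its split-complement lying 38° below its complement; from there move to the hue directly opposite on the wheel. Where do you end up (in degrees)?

292°

+142° (split-comp 38° ↓): 330 + 142 = 472 → 472 − 360 = 112°
+180° (complement): 112 + 180 = 292°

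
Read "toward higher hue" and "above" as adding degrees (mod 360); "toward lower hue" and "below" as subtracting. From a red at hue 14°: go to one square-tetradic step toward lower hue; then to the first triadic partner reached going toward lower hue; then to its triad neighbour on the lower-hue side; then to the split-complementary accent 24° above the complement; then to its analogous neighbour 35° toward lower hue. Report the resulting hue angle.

213°

square ↓ −90°: 14 − 90 = -76 → -76 + 360 = 284°
triadic ↓ −120°: 284 − 120 = 164°
triadic ↓ −120°: 164 − 120 = 44°
split-comp 24° ↑ +204°: 44 + 204 = 248°
analog 35° ↓ −35°: 248 − 35 = 213°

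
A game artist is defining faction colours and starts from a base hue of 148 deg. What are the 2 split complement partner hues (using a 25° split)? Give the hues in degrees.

Split-complementary hues sit 25° either side of the complement.
Complement of 148 deg: 148 + 180 = 328°
328 − 25 = 303°
328 + 25 = 353°

303° and 353°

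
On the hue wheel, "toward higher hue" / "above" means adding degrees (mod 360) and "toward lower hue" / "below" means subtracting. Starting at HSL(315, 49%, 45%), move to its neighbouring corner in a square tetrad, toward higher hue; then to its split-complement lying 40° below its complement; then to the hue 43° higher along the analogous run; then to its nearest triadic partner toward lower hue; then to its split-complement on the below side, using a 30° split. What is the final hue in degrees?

315 + 90 = 405 → 405 − 360 = 45°   (square ↑)
45 + 140 = 185°   (split-comp 40° ↓)
185 + 43 = 228°   (analog 43° ↑)
228 − 120 = 108°   (triadic ↓)
108 + 150 = 258°   (split-comp 30° ↓)

258°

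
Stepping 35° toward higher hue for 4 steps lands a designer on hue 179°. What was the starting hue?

4 steps of 35° (toward higher hue) give a net shift of +140°.
Start = end − shift: 179 − 140 = 39°

39°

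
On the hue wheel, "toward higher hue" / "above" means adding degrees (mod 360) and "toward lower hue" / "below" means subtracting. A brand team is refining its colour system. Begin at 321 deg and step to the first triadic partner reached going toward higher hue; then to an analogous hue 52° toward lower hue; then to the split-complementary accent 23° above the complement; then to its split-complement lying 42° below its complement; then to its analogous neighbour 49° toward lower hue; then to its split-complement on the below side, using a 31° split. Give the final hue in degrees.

+120° (triadic ↑): 321 + 120 = 441 → 441 − 360 = 81°
−52° (analog 52° ↓): 81 − 52 = 29°
+203° (split-comp 23° ↑): 29 + 203 = 232°
+138° (split-comp 42° ↓): 232 + 138 = 370 → 370 − 360 = 10°
−49° (analog 49° ↓): 10 − 49 = -39 → -39 + 360 = 321°
+149° (split-comp 31° ↓): 321 + 149 = 470 → 470 − 360 = 110°

110°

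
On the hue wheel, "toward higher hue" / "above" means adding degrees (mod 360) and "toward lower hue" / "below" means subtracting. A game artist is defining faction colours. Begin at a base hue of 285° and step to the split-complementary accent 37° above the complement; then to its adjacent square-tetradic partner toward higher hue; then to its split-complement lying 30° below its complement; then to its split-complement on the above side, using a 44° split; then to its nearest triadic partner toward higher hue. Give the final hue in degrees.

split-comp 37° ↑ +217°: 285 + 217 = 502 → 502 − 360 = 142°
square ↑ +90°: 142 + 90 = 232°
split-comp 30° ↓ +150°: 232 + 150 = 382 → 382 − 360 = 22°
split-comp 44° ↑ +224°: 22 + 224 = 246°
triadic ↑ +120°: 246 + 120 = 366 → 366 − 360 = 6°

6°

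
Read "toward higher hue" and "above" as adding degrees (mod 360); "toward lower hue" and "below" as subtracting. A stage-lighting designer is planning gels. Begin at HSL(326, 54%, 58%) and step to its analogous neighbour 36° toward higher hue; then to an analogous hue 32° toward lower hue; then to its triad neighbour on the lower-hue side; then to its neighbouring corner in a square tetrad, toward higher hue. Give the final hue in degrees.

300°

+36° (analog 36° ↑): 326 + 36 = 362 → 362 − 360 = 2°
−32° (analog 32° ↓): 2 − 32 = -30 → -30 + 360 = 330°
−120° (triadic ↓): 330 − 120 = 210°
+90° (square ↑): 210 + 90 = 300°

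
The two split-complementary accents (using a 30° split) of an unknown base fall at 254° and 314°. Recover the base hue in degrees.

104°

The accents sit 30° either side of the complement, so the complement is their short-arc midpoint on the wheel.
Short-arc midpoint of 254° and 314°: 284°.
Base is 180° from the complement: 284 − 180 = 104°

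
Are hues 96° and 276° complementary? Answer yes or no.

yes

Angular distance: |96 − 276| = 180 = 180°.
Complementary requires 180°.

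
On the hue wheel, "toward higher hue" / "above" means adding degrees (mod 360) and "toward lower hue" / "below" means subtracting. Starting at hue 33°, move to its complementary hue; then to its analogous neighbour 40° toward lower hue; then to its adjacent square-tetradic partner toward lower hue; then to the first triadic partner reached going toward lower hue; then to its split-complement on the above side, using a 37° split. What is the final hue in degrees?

180°

complement +180°: 33 + 180 = 213°
analog 40° ↓ −40°: 213 − 40 = 173°
square ↓ −90°: 173 − 90 = 83°
triadic ↓ −120°: 83 − 120 = -37 → -37 + 360 = 323°
split-comp 37° ↑ +217°: 323 + 217 = 540 → 540 − 360 = 180°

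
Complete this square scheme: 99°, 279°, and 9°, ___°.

A square tetradic scheme places four hues every 90°.
The full set through 9° is {9°, 99°, 189°, 279°}.
Given {9°, 99°, 279°}, the missing hue is 189°.

189°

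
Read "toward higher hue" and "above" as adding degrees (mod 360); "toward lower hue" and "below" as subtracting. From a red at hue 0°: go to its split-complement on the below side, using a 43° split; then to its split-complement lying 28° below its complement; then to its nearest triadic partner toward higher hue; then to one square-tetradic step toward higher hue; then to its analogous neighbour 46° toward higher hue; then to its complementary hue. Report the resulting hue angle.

5°

0 + 137 = 137°   (split-comp 43° ↓)
137 + 152 = 289°   (split-comp 28° ↓)
289 + 120 = 409 → 409 − 360 = 49°   (triadic ↑)
49 + 90 = 139°   (square ↑)
139 + 46 = 185°   (analog 46° ↑)
185 + 180 = 365 → 365 − 360 = 5°   (complement)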